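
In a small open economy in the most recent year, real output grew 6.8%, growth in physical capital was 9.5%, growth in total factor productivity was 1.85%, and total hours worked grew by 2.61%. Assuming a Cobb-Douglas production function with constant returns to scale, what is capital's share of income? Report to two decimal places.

Capital's share of income is 0.34.

gY = gA + α·gK + (1−α)·gL, so gY − gA − gL = α(gK − gL).
6.8 − 1.85 − 2.61 = α × (9.5 − 2.61).
2.34 = 6.89 α, so α = 0.3396.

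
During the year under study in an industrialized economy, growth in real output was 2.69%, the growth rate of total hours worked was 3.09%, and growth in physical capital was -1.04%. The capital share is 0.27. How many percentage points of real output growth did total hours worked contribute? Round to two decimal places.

2.26

Labor's share = 1 − 0.27 = 0.73.
Contribution = share × growth = 0.73 × 3.09 = 2.2557 pp.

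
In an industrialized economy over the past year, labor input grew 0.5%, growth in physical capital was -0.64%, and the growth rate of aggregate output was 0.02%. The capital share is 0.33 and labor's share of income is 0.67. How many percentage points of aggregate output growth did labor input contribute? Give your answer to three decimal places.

0.335 percentage points

Labor's share = 1 − 0.33 = 0.67.
Contribution = share × growth = 0.67 × 0.5 = 0.335 pp.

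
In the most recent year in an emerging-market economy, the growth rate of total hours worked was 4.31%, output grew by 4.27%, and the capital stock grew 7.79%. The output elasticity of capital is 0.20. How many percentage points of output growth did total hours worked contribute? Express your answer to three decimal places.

Labor's share = 1 − 0.2 = 0.8.
Contribution = share × growth = 0.8 × 4.31 = 3.448 pp.

3.448 pp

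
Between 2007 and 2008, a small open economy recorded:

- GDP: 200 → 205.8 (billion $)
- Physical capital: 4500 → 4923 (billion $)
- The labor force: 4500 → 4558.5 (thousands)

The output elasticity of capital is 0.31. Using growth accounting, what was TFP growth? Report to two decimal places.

GDP growth = (205.8 − 200) / 200 = 2.9%.
Physical capital growth = (4923 − 4500) / 4500 = 9.4%.
The labor force growth = (4558.5 − 4500) / 4500 = 1.3%.
Labor's share = 1 − 0.31 = 0.69.
Physical capital: 0.31 × 9.4 = 2.914 pp.
The labor force: 0.69 × 1.3 = 0.897 pp.
TFP growth = 2.9 − 3.811 = -0.911%.

-0.91%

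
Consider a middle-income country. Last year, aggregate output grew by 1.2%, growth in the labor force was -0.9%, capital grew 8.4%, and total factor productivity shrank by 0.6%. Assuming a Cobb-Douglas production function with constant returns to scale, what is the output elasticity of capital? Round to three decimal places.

gY = gA + α·gK + (1−α)·gL, so gY − gA − gL = α(gK − gL).
1.2 + 0.6 + 0.9 = α × (8.4 − (-0.9)).
2.7 = 9.3 α, so α = 0.29032.

The output elasticity of capital is 0.290.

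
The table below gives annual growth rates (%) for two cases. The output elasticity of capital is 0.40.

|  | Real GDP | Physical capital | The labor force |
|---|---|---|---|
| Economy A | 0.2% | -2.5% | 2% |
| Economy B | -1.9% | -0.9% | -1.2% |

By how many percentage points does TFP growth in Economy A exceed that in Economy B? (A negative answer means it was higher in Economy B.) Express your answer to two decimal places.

Labor's share = 1 − 0.4 = 0.6.
Economy A: TFP = 0.2 + 1 − 1.2 = 0%.
Economy B: TFP = -1.9 + 0.36 + 0.72 = -0.82%.
Difference = 0 − (-0.82) = 0.82 pp.

0.82 percentage points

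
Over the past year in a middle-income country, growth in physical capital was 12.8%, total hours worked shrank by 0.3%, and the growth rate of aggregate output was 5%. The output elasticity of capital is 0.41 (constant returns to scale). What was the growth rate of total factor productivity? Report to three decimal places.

Labor's share = 1 − 0.41 = 0.59.
Physical capital: 0.41 × 12.8 = 5.248 pp.
Total hours worked: 0.59 × (-0.3) = -0.177 pp.
TFP growth = 5 − 5.071 = -0.071%.

-0.071%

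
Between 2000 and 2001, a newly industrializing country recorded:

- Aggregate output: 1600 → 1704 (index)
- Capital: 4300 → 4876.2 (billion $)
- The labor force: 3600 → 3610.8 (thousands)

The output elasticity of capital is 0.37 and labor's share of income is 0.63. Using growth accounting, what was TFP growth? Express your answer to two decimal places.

1.35%

Aggregate output growth = (1704 − 1600) / 1600 = 6.5%.
Capital growth = (4876.2 − 4300) / 4300 = 13.4%.
The labor force growth = (3610.8 − 3600) / 3600 = 0.3%.
Labor's share = 1 − 0.37 = 0.63.
Capital: 0.37 × 13.4 = 4.958 pp.
The labor force: 0.63 × 0.3 = 0.189 pp.
TFP growth = 6.5 − 5.147 = 1.353%.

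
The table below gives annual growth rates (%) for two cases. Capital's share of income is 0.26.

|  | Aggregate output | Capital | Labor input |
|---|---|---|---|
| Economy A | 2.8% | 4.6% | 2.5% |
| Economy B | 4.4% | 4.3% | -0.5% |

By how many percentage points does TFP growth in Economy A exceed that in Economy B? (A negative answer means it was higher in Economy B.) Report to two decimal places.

-3.90 percentage points

Labor's share = 1 − 0.26 = 0.74.
Economy A: TFP = 2.8 − 1.196 − 1.85 = -0.246%.
Economy B: TFP = 4.4 − 1.118 + 0.37 = 3.652%.
Difference = -0.246 − (3.652) = -3.898 pp.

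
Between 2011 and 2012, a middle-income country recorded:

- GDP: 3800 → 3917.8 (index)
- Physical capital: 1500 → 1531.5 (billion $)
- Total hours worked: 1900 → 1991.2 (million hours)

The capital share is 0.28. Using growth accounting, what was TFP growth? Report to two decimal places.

GDP growth = (3917.8 − 3800) / 3800 = 3.1%.
Physical capital growth = (1531.5 − 1500) / 1500 = 2.1%.
Total hours worked growth = (1991.2 − 1900) / 1900 = 4.8%.
Labor's share = 1 − 0.28 = 0.72.
Physical capital: 0.28 × 2.1 = 0.588 pp.
Total hours worked: 0.72 × 4.8 = 3.456 pp.
TFP growth = 3.1 − 4.044 = -0.944%.

-0.94%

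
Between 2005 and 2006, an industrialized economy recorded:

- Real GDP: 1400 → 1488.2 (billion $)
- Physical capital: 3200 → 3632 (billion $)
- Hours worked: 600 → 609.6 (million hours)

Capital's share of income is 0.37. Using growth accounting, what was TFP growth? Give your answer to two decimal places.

Real GDP growth = (1488.2 − 1400) / 1400 = 6.3%.
Physical capital growth = (3632 − 3200) / 3200 = 13.5%.
Hours worked growth = (609.6 − 600) / 600 = 1.6%.
Labor's share = 1 − 0.37 = 0.63.
Physical capital: 0.37 × 13.5 = 4.995 pp.
Hours worked: 0.63 × 1.6 = 1.008 pp.
TFP growth = 6.3 − 6.003 = 0.297%.

0.30%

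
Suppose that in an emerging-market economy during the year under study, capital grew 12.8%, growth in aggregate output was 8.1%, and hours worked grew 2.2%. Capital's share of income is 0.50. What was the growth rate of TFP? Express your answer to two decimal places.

0.60%

Labor's share = 1 − 0.5 = 0.5.
Capital: 0.5 × 12.8 = 6.4 pp.
Hours worked: 0.5 × 2.2 = 1.1 pp.
TFP growth = 8.1 − 7.5 = 0.6%.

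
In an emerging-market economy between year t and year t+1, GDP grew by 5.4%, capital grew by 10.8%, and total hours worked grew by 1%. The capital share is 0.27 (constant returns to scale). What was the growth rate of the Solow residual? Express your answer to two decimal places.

Labor's share = 1 − 0.27 = 0.73.
Capital: 0.27 × 10.8 = 2.916 pp.
Total hours worked: 0.73 × 1 = 0.73 pp.
TFP growth = 5.4 − 3.646 = 1.754%.

1.75%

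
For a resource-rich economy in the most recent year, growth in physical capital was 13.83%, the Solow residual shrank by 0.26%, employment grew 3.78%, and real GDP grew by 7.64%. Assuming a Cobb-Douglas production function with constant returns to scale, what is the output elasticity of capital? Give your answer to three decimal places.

The output elasticity of capital is 0.410.

gY = gA + α·gK + (1−α)·gL, so gY − gA − gL = α(gK − gL).
7.64 + 0.26 − 3.78 = α × (13.83 − 3.78).
4.12 = 10.05 α, so α = 0.40995.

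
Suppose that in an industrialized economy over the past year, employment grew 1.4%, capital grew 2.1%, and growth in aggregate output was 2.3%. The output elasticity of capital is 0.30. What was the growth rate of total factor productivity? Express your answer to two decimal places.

Labor's share = 1 − 0.3 = 0.7.
Capital: 0.3 × 2.1 = 0.63 pp.
Employment: 0.7 × 1.4 = 0.98 pp.
TFP growth = 2.3 − 1.61 = 0.69%.

Total factor productivity growth was 0.69%.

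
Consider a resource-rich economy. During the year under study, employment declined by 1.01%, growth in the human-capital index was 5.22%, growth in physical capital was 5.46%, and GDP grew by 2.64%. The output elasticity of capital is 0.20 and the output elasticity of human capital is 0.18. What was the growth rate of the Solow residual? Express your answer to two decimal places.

Labor's share = 1 − 0.2 − 0.18 = 0.62.
Physical capital: 0.2 × 5.46 = 1.092 pp.
The human-capital index: 0.18 × 5.22 = 0.9396 pp.
Employment: 0.62 × (-1.01) = -0.6262 pp.
TFP growth = 2.64 − 1.4054 = 1.2346%.

1.23%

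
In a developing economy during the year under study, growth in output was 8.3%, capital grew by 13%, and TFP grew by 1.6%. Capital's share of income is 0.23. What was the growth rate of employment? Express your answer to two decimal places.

4.82%

Labor's share = 1 − 0.23 = 0.77.
gY = gA + 0.23×13 + 0.77×g.
0.77×g = 8.3 − 1.6 − 2.99 = 3.71.
g = 3.71 / 0.77 = 4.8182%.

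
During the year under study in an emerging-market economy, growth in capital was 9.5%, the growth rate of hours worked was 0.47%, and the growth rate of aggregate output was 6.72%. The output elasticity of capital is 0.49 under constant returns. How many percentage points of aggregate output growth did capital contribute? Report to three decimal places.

4.655 pp

Contribution = share × growth = 0.49 × 9.5 = 4.655 pp.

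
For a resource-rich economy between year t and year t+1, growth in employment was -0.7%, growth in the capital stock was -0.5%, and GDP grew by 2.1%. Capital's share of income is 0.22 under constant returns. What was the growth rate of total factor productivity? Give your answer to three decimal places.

Labor's share = 1 − 0.22 = 0.78.
The capital stock: 0.22 × (-0.5) = -0.11 pp.
Employment: 0.78 × (-0.7) = -0.546 pp.
TFP growth = 2.1 + 0.656 = 2.756%.

2.756%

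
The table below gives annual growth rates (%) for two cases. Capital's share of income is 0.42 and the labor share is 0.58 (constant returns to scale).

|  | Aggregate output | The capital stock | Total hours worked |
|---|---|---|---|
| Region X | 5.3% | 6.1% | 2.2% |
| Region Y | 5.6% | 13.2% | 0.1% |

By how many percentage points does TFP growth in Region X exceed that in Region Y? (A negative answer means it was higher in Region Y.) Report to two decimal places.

1.46 percentage points

Labor's share = 1 − 0.42 = 0.58.
Region X: TFP = 5.3 − 2.562 − 1.276 = 1.462%.
Region Y: TFP = 5.6 − 5.544 − 0.058 = -0.002%.
Difference = 1.462 − (-0.002) = 1.464 pp.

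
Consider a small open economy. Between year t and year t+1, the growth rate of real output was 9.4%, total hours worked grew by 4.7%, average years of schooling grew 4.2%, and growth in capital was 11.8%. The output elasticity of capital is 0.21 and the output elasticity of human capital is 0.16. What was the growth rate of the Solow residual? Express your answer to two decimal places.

3.29%

Labor's share = 1 − 0.21 − 0.16 = 0.63.
Capital: 0.21 × 11.8 = 2.478 pp.
Average years of schooling: 0.16 × 4.2 = 0.672 pp.
Total hours worked: 0.63 × 4.7 = 2.961 pp.
TFP growth = 9.4 − 6.111 = 3.289%.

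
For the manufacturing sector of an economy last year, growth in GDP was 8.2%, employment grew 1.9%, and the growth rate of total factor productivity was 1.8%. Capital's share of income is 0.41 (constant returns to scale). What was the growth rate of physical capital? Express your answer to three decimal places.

Labor's share = 1 − 0.41 = 0.59.
gY = gA + 0.59×1.9 + 0.41×g.
0.41×g = 8.2 − 1.8 − 1.121 = 5.279.
g = 5.279 / 0.41 = 12.87561%.

Physical capital grew 12.876%.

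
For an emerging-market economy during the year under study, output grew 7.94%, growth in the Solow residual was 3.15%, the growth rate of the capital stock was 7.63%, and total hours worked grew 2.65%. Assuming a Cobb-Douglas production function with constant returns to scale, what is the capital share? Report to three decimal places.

gY = gA + α·gK + (1−α)·gL, so gY − gA − gL = α(gK − gL).
7.94 − 3.15 − 2.65 = α × (7.63 − 2.65).
2.14 = 4.98 α, so α = 0.42972.

0.430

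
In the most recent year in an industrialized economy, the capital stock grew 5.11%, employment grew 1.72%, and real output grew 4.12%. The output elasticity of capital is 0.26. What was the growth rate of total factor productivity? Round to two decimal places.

Labor's share = 1 − 0.26 = 0.74.
The capital stock: 0.26 × 5.11 = 1.3286 pp.
Employment: 0.74 × 1.72 = 1.2728 pp.
TFP growth = 4.12 − 2.6014 = 1.5186%.

1.52%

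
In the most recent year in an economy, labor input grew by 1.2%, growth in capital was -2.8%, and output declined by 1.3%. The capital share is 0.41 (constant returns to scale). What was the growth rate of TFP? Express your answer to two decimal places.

-0.86%

Labor's share = 1 − 0.41 = 0.59.
Capital: 0.41 × (-2.8) = -1.148 pp.
Labor input: 0.59 × 1.2 = 0.708 pp.
TFP growth = -1.3 + 0.44 = -0.86%.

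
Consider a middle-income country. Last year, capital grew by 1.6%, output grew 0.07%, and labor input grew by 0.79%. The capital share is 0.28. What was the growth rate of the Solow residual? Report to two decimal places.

Labor's share = 1 − 0.28 = 0.72.
Capital: 0.28 × 1.6 = 0.448 pp.
Labor input: 0.72 × 0.79 = 0.5688 pp.
TFP growth = 0.07 − 1.0168 = -0.9468%.

-0.95%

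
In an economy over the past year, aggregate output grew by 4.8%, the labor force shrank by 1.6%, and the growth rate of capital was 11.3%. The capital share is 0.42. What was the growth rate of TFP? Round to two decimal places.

Labor's share = 1 − 0.42 = 0.58.
Capital: 0.42 × 11.3 = 4.746 pp.
The labor force: 0.58 × (-1.6) = -0.928 pp.
TFP growth = 4.8 − 3.818 = 0.982%.

0.98%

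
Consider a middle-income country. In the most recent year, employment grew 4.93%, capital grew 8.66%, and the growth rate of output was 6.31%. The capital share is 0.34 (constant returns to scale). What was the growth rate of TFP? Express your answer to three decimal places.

Labor's share = 1 − 0.34 = 0.66.
Capital: 0.34 × 8.66 = 2.9444 pp.
Employment: 0.66 × 4.93 = 3.2538 pp.
TFP growth = 6.31 − 6.1982 = 0.1118%.

TFP grew 0.112%.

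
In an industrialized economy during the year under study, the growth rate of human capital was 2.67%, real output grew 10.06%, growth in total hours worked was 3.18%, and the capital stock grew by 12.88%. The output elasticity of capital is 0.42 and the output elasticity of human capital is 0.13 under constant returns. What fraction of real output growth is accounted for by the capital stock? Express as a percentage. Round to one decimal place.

The capital stock contributed 0.42 × 12.88 = 5.4096 pp.
Share of growth = 5.4096 / 10.06 × 100 = 53.773%.

The capital stock accounted for 53.8% of growth.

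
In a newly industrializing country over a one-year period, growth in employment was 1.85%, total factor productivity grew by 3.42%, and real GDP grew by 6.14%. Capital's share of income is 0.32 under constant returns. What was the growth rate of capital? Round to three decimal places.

Labor's share = 1 − 0.32 = 0.68.
gY = gA + 0.68×1.85 + 0.32×g.
0.32×g = 6.14 − 3.42 − 1.258 = 1.462.
g = 1.462 / 0.32 = 4.56875%.

4.569%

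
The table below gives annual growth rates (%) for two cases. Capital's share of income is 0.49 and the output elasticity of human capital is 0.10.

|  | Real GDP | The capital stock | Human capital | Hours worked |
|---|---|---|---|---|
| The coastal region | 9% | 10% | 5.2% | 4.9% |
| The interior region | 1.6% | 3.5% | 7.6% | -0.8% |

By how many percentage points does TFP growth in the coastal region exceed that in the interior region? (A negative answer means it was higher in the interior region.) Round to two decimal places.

Labor's share = 1 − 0.49 − 0.1 = 0.41.
The coastal region: TFP = 9 − 4.9 − 0.52 − 2.009 = 1.571%.
The interior region: TFP = 1.6 − 1.715 − 0.76 + 0.328 = -0.547%.
Difference = 1.571 − (-0.547) = 2.118 pp.

2.12 percentage points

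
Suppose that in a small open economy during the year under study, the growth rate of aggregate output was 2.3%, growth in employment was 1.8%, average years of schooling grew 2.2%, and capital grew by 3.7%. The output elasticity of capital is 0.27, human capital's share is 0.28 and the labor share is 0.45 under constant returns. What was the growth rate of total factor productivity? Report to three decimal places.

Labor's share = 1 − 0.27 − 0.28 = 0.45.
Capital: 0.27 × 3.7 = 0.999 pp.
Average years of schooling: 0.28 × 2.2 = 0.616 pp.
Employment: 0.45 × 1.8 = 0.81 pp.
TFP growth = 2.3 − 2.425 = -0.125%.

-0.125%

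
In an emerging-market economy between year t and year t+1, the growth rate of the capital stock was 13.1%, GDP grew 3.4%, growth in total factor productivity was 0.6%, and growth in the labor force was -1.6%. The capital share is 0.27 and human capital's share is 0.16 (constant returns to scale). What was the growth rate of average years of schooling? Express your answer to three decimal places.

Labor's share = 1 − 0.27 − 0.16 = 0.57.
gY = gA + 0.27×13.1 + 0.57×(-1.6) + 0.16×g.
0.16×g = 3.4 − 0.6 − 2.625 = 0.175.
g = 0.175 / 0.16 = 1.09375%.

Average years of schooling grew 1.094%.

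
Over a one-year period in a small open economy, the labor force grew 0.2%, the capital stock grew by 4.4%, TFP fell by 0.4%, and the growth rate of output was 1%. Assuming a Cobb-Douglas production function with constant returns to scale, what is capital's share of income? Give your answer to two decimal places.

Capital's share of income is 0.29.

gY = gA + α·gK + (1−α)·gL, so gY − gA − gL = α(gK − gL).
1 + 0.4 − 0.2 = α × (4.4 − 0.2).
1.2 = 4.2 α, so α = 0.2857.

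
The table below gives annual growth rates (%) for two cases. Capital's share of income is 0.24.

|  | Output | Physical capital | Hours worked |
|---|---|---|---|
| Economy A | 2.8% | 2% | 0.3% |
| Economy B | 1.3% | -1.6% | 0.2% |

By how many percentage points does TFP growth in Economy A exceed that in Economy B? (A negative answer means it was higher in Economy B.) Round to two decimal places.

0.56 percentage points

Labor's share = 1 − 0.24 = 0.76.
Economy A: TFP = 2.8 − 0.48 − 0.228 = 2.092%.
Economy B: TFP = 1.3 + 0.384 − 0.152 = 1.532%.
Difference = 2.092 − (1.532) = 0.56 pp.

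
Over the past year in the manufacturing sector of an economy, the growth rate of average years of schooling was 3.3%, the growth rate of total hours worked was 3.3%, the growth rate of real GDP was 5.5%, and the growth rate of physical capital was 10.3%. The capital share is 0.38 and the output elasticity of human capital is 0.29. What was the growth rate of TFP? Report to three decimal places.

Labor's share = 1 − 0.38 − 0.29 = 0.33.
Physical capital: 0.38 × 10.3 = 3.914 pp.
Average years of schooling: 0.29 × 3.3 = 0.957 pp.
Total hours worked: 0.33 × 3.3 = 1.089 pp.
TFP growth = 5.5 − 5.96 = -0.46%.

-0.460%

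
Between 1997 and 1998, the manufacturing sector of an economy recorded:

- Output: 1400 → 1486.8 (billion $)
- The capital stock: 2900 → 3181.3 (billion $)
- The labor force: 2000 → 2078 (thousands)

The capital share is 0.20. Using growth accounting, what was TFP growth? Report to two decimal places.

Output growth = (1486.8 − 1400) / 1400 = 6.2%.
The capital stock growth = (3181.3 − 2900) / 2900 = 9.7%.
The labor force growth = (2078 − 2000) / 2000 = 3.9%.
Labor's share = 1 − 0.2 = 0.8.
The capital stock: 0.2 × 9.7 = 1.94 pp.
The labor force: 0.8 × 3.9 = 3.12 pp.
TFP growth = 6.2 − 5.06 = 1.14%.

TFP growth was 1.14%.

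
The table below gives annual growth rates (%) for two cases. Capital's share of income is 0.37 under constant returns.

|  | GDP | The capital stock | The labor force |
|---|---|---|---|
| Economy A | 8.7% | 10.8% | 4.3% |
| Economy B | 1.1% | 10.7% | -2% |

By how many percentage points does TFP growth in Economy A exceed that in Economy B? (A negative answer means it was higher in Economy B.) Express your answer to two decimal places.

Labor's share = 1 − 0.37 = 0.63.
Economy A: TFP = 8.7 − 3.996 − 2.709 = 1.995%.
Economy B: TFP = 1.1 − 3.959 + 1.26 = -1.599%.
Difference = 1.995 − (-1.599) = 3.594 pp.

3.59 percentage points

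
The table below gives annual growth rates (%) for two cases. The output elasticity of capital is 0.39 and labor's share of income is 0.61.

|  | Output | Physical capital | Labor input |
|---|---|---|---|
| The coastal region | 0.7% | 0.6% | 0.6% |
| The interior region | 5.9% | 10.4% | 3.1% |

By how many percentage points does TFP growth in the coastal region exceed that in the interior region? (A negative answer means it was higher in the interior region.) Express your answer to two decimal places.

Labor's share = 1 − 0.39 = 0.61.
The coastal region: TFP = 0.7 − 0.234 − 0.366 = 0.1%.
The interior region: TFP = 5.9 − 4.056 − 1.891 = -0.047%.
Difference = 0.1 − (-0.047) = 0.147 pp.

0.15 percentage points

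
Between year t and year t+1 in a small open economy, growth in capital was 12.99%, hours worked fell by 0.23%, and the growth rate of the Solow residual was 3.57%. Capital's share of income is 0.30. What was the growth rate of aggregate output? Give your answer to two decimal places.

7.31%

Labor's share = 1 − 0.3 = 0.7.
Capital: 0.3 × 12.99 = 3.897 pp.
Hours worked: 0.7 × (-0.23) = -0.161 pp.
Output growth = 3.57 + 3.736 = 7.306%.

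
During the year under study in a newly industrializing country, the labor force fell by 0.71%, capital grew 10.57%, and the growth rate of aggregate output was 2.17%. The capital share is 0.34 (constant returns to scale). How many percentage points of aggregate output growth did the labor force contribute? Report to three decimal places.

-0.469 percentage points

Labor's share = 1 − 0.34 = 0.66.
Contribution = share × growth = 0.66 × (-0.71) = -0.4686 pp.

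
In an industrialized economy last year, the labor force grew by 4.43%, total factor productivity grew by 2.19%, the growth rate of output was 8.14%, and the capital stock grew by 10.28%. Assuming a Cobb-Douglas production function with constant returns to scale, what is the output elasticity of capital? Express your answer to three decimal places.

gY = gA + α·gK + (1−α)·gL, so gY − gA − gL = α(gK − gL).
8.14 − 2.19 − 4.43 = α × (10.28 − 4.43).
1.52 = 5.85 α, so α = 0.25983.

α = 0.260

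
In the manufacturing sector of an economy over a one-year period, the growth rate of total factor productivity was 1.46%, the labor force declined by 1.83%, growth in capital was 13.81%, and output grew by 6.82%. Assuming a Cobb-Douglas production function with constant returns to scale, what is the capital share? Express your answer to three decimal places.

gY = gA + α·gK + (1−α)·gL, so gY − gA − gL = α(gK − gL).
6.82 − 1.46 + 1.83 = α × (13.81 − (-1.83)).
7.19 = 15.64 α, so α = 0.45972.

The capital share is 0.460.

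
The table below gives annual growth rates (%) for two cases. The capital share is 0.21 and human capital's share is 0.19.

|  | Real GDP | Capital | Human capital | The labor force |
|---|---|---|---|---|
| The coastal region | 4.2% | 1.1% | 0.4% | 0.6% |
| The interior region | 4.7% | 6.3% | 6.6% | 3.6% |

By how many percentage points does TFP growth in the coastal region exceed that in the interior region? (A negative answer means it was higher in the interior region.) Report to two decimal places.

3.57 percentage points

Labor's share = 1 − 0.21 − 0.19 = 0.6.
The coastal region: TFP = 4.2 − 0.231 − 0.076 − 0.36 = 3.533%.
The interior region: TFP = 4.7 − 1.323 − 1.254 − 2.16 = -0.037%.
Difference = 3.533 − (-0.037) = 3.57 pp.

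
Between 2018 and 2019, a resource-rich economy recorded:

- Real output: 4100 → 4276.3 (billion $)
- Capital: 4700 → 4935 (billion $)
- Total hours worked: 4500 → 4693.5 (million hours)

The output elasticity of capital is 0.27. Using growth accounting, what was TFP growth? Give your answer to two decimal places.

-0.19%

Real output growth = (4276.3 − 4100) / 4100 = 4.3%.
Capital growth = (4935 − 4700) / 4700 = 5%.
Total hours worked growth = (4693.5 − 4500) / 4500 = 4.3%.
Labor's share = 1 − 0.27 = 0.73.
Capital: 0.27 × 5 = 1.35 pp.
Total hours worked: 0.73 × 4.3 = 3.139 pp.
TFP growth = 4.3 − 4.489 = -0.189%.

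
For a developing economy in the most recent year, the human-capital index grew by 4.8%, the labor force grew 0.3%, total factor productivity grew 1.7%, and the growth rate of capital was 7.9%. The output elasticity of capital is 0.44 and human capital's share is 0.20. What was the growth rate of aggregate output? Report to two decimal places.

Labor's share = 1 − 0.44 − 0.2 = 0.36.
Capital: 0.44 × 7.9 = 3.476 pp.
The human-capital index: 0.2 × 4.8 = 0.96 pp.
The labor force: 0.36 × 0.3 = 0.108 pp.
Output growth = 1.7 + 4.544 = 6.244%.

Aggregate output grew 6.24%.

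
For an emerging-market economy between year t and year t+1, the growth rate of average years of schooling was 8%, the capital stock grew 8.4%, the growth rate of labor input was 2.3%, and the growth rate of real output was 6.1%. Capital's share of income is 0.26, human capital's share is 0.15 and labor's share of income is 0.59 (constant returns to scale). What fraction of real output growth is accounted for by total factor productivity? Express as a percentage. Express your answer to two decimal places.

Labor's share = 1 − 0.26 − 0.15 = 0.59.
The capital stock: 0.26 × 8.4 = 2.184 pp.
Average years of schooling: 0.15 × 8 = 1.2 pp.
Labor input: 0.59 × 2.3 = 1.357 pp.
TFP growth = 6.1 − 4.741 = 1.359%.
TFP share of growth = 1.359 / 6.1 × 100 = 22.2787%.

22.28%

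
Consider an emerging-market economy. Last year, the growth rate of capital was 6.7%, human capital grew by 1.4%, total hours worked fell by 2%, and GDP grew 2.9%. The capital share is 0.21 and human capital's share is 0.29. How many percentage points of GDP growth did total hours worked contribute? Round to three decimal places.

Labor's share = 1 − 0.21 − 0.29 = 0.5.
Contribution = share × growth = 0.5 × (-2) = -1 pp.

-1.000 pp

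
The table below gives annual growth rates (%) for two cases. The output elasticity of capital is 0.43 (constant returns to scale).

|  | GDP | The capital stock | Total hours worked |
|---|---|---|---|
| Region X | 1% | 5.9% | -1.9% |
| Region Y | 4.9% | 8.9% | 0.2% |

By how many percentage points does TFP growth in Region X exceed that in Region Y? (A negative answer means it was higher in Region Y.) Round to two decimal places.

-1.41 percentage points

Labor's share = 1 − 0.43 = 0.57.
Region X: TFP = 1 − 2.537 + 1.083 = -0.454%.
Region Y: TFP = 4.9 − 3.827 − 0.114 = 0.959%.
Difference = -0.454 − (0.959) = -1.413 pp.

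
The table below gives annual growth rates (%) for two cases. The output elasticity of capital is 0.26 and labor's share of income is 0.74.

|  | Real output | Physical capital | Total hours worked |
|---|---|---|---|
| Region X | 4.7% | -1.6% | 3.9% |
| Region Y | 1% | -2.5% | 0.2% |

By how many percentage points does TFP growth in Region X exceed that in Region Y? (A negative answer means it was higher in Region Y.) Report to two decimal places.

0.73 percentage points

Labor's share = 1 − 0.26 = 0.74.
Region X: TFP = 4.7 + 0.416 − 2.886 = 2.23%.
Region Y: TFP = 1 + 0.65 − 0.148 = 1.502%.
Difference = 2.23 − (1.502) = 0.728 pp.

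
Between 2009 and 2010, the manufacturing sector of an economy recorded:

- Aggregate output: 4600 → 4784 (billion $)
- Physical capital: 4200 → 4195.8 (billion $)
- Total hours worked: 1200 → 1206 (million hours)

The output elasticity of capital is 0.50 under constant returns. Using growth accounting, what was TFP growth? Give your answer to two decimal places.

3.80%

Aggregate output growth = (4784 − 4600) / 4600 = 4%.
Physical capital growth = (4195.8 − 4200) / 4200 = -0.1%.
Total hours worked growth = (1206 − 1200) / 1200 = 0.5%.
Labor's share = 1 − 0.5 = 0.5.
Physical capital: 0.5 × (-0.1) = -0.05 pp.
Total hours worked: 0.5 × 0.5 = 0.25 pp.
TFP growth = 4 − 0.2 = 3.8%.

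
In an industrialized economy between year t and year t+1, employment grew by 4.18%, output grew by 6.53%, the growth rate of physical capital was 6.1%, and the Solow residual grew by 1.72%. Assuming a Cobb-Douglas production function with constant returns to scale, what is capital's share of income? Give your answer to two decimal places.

gY = gA + α·gK + (1−α)·gL, so gY − gA − gL = α(gK − gL).
6.53 − 1.72 − 4.18 = α × (6.1 − 4.18).
0.63 = 1.92 α, so α = 0.3281.

α = 0.33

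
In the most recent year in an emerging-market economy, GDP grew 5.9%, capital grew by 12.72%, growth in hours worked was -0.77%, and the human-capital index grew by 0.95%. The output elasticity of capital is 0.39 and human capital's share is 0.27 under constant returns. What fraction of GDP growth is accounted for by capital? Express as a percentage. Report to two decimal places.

84.08%

Capital contributed 0.39 × 12.72 = 4.9608 pp.
Share of growth = 4.9608 / 5.9 × 100 = 84.0814%.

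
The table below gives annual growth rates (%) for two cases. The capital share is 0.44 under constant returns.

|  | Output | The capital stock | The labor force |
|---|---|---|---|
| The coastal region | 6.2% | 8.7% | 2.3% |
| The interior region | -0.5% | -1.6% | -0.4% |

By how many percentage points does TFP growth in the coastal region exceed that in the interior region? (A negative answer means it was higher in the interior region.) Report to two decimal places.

Labor's share = 1 − 0.44 = 0.56.
The coastal region: TFP = 6.2 − 3.828 − 1.288 = 1.084%.
The interior region: TFP = -0.5 + 0.704 + 0.224 = 0.428%.
Difference = 1.084 − (0.428) = 0.656 pp.

0.66 percentage points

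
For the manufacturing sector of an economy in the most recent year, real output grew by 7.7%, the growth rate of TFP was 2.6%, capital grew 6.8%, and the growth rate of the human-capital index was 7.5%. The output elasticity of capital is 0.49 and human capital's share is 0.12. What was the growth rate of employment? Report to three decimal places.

Employment growth was 2.226%.

Labor's share = 1 − 0.49 − 0.12 = 0.39.
gY = gA + 0.49×6.8 + 0.12×7.5 + 0.39×g.
0.39×g = 7.7 − 2.6 − 4.232 = 0.868.
g = 0.868 / 0.39 = 2.22564%.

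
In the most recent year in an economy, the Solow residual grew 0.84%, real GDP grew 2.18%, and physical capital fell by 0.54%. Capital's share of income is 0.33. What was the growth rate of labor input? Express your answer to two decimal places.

2.27%

Labor's share = 1 − 0.33 = 0.67.
gY = gA + 0.33×(-0.54) + 0.67×g.
0.67×g = 2.18 − 0.84 + 0.1782 = 1.5182.
g = 1.5182 / 0.67 = 2.266%.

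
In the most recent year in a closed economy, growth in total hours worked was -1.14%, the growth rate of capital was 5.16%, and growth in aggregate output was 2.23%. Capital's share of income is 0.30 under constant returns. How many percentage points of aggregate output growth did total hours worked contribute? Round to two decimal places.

-0.80

Labor's share = 1 − 0.3 = 0.7.
Contribution = share × growth = 0.7 × (-1.14) = -0.798 pp.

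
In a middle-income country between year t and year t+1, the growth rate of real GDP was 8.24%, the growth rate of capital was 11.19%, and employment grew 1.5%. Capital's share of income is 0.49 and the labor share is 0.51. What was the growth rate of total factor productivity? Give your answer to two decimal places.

Labor's share = 1 − 0.49 = 0.51.
Capital: 0.49 × 11.19 = 5.4831 pp.
Employment: 0.51 × 1.5 = 0.765 pp.
TFP growth = 8.24 − 6.2481 = 1.9919%.

1.99%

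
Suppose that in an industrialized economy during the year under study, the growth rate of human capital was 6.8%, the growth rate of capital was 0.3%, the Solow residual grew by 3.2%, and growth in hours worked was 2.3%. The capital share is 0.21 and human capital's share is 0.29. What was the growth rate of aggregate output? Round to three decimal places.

Labor's share = 1 − 0.21 − 0.29 = 0.5.
Capital: 0.21 × 0.3 = 0.063 pp.
Human capital: 0.29 × 6.8 = 1.972 pp.
Hours worked: 0.5 × 2.3 = 1.15 pp.
Output growth = 3.2 + 3.185 = 6.385%.

6.385%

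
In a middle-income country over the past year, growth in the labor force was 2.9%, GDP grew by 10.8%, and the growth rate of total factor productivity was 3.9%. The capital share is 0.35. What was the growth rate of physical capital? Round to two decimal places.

Physical capital grew 14.33%.

Labor's share = 1 − 0.35 = 0.65.
gY = gA + 0.65×2.9 + 0.35×g.
0.35×g = 10.8 − 3.9 − 1.885 = 5.015.
g = 5.015 / 0.35 = 14.3286%.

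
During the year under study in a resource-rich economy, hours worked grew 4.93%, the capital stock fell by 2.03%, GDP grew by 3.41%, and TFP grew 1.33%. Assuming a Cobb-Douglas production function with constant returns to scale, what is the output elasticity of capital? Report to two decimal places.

0.41

gY = gA + α·gK + (1−α)·gL, so gY − gA − gL = α(gK − gL).
3.41 − 1.33 − 4.93 = α × (-2.03 − 4.93).
-2.85 = -6.96 α, so α = 0.4095.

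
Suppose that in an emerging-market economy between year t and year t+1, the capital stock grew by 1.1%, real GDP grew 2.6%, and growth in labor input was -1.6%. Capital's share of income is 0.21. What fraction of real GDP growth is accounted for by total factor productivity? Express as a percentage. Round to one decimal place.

Labor's share = 1 − 0.21 = 0.79.
The capital stock: 0.21 × 1.1 = 0.231 pp.
Labor input: 0.79 × (-1.6) = -1.264 pp.
TFP growth = 2.6 + 1.033 = 3.633%.
TFP share of growth = 3.633 / 2.6 × 100 = 139.731%.

Total factor productivity accounted for 139.7% of growth.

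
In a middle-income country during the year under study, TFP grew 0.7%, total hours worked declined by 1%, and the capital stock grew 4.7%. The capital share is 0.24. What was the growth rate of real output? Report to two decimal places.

Labor's share = 1 − 0.24 = 0.76.
The capital stock: 0.24 × 4.7 = 1.128 pp.
Total hours worked: 0.76 × (-1) = -0.76 pp.
Output growth = 0.7 + 0.368 = 1.068%.

1.07%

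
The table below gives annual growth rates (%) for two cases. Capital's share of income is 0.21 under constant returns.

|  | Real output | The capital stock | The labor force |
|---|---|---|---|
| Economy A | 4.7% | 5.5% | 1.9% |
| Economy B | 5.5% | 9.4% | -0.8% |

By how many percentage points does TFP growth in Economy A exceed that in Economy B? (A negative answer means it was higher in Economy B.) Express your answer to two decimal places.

-2.11 percentage points

Labor's share = 1 − 0.21 = 0.79.
Economy A: TFP = 4.7 − 1.155 − 1.501 = 2.044%.
Economy B: TFP = 5.5 − 1.974 + 0.632 = 4.158%.
Difference = 2.044 − (4.158) = -2.114 pp.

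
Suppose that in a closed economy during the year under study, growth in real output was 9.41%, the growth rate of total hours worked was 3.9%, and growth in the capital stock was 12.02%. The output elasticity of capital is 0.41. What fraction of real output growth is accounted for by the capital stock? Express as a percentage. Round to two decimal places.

The capital stock accounted for 52.37% of growth.

The capital stock contributed 0.41 × 12.02 = 4.9282 pp.
Share of growth = 4.9282 / 9.41 × 100 = 52.3719%.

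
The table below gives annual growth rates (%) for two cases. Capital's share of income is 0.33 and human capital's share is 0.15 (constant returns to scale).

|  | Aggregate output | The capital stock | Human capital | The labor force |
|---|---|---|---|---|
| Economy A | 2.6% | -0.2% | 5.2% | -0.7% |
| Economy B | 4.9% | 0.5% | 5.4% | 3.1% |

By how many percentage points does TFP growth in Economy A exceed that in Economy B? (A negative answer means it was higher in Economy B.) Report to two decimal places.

Labor's share = 1 − 0.33 − 0.15 = 0.52.
Economy A: TFP = 2.6 + 0.066 − 0.78 + 0.364 = 2.25%.
Economy B: TFP = 4.9 − 0.165 − 0.81 − 1.612 = 2.313%.
Difference = 2.25 − (2.313) = -0.063 pp.

-0.06 percentage points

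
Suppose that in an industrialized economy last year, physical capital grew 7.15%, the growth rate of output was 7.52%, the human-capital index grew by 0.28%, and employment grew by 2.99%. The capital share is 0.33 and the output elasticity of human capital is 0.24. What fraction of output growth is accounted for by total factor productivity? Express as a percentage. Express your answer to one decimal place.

Labor's share = 1 − 0.33 − 0.24 = 0.43.
Physical capital: 0.33 × 7.15 = 2.3595 pp.
The human-capital index: 0.24 × 0.28 = 0.0672 pp.
Employment: 0.43 × 2.99 = 1.2857 pp.
TFP growth = 7.52 − 3.7124 = 3.8076%.
TFP share of growth = 3.8076 / 7.52 × 100 = 50.633%.

Total factor productivity accounted for 50.6% of growth.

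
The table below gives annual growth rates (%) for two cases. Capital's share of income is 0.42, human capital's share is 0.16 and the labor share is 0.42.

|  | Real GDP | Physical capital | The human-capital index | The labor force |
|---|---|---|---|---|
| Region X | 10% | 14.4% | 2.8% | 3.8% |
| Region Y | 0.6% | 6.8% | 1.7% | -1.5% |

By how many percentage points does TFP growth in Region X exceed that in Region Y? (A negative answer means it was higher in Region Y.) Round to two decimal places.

3.81 percentage points

Labor's share = 1 − 0.42 − 0.16 = 0.42.
Region X: TFP = 10 − 6.048 − 0.448 − 1.596 = 1.908%.
Region Y: TFP = 0.6 − 2.856 − 0.272 + 0.63 = -1.898%.
Difference = 1.908 − (-1.898) = 3.806 pp.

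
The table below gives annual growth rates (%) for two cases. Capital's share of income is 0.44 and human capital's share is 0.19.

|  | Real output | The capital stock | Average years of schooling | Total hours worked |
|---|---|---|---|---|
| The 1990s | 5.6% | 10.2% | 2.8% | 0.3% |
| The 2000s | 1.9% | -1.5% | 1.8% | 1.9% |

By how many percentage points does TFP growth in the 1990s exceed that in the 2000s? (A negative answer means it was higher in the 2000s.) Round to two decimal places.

-1.05 percentage points

Labor's share = 1 − 0.44 − 0.19 = 0.37.
The 1990s: TFP = 5.6 − 4.488 − 0.532 − 0.111 = 0.469%.
The 2000s: TFP = 1.9 + 0.66 − 0.342 − 0.703 = 1.515%.
Difference = 0.469 − (1.515) = -1.046 pp.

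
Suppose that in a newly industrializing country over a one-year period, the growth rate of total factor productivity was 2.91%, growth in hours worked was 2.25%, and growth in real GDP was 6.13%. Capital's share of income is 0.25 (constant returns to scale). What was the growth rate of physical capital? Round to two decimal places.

6.13%

Labor's share = 1 − 0.25 = 0.75.
gY = gA + 0.75×2.25 + 0.25×g.
0.25×g = 6.13 − 2.91 − 1.6875 = 1.5325.
g = 1.5325 / 0.25 = 6.13%.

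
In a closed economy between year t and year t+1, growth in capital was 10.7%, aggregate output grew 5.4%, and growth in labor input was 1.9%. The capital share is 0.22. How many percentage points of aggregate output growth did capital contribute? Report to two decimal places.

Contribution = share × growth = 0.22 × 10.7 = 2.354 pp.

2.35 percentage points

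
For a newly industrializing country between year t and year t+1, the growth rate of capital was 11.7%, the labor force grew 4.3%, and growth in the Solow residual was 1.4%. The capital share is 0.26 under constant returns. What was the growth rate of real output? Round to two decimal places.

Labor's share = 1 − 0.26 = 0.74.
Capital: 0.26 × 11.7 = 3.042 pp.
The labor force: 0.74 × 4.3 = 3.182 pp.
Output growth = 1.4 + 6.224 = 7.624%.

Real output grew 7.62%.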